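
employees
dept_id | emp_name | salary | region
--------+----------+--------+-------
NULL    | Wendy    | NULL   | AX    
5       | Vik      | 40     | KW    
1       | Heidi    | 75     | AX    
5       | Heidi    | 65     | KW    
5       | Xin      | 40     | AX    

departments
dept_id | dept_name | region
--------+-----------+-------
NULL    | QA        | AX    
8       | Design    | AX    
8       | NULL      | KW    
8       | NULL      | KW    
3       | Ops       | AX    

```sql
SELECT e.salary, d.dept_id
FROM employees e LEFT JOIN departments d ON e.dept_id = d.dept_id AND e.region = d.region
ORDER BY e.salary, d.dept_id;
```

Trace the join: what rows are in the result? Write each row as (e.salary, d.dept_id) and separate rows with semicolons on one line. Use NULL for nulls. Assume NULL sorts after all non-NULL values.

LEFT JOIN keeps every row from `employees`; unmatched rows get NULL for `departments`'s columns.
Matching on e.dept_id = d.dept_id AND e.region = d.region. A NULL in a compared column never satisfies the condition.
Matched pairs: 0; unmatched e rows kept: 5.

(40, NULL); (40, NULL); (65, NULL); (75, NULL); (NULL, NULL)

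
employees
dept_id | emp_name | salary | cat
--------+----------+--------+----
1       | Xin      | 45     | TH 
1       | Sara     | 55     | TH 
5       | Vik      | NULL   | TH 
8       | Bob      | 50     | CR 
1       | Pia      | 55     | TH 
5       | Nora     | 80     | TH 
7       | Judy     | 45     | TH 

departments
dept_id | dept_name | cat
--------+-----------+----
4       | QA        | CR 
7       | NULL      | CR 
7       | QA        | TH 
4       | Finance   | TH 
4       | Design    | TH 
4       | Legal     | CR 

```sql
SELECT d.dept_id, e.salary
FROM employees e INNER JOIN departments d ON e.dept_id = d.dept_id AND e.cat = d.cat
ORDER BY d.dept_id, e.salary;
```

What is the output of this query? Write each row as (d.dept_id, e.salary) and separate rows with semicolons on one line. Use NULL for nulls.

INNER JOIN keeps only pairs where the ON condition holds.
Matching on e.dept_id = d.dept_id AND e.cat = d.cat.
Matched pairs: 1.

(7, 45)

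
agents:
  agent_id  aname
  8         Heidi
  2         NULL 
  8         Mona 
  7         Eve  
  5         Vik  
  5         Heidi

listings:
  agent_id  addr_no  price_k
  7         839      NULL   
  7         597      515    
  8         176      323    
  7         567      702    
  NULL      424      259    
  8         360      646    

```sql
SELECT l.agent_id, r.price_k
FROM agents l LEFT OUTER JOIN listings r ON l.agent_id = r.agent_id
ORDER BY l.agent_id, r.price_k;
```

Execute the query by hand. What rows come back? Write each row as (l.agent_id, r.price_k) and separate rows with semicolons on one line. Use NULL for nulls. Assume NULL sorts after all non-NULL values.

LEFT JOIN keeps every row from `agents`; unmatched rows get NULL for `listings`'s columns.
Matching on l.agent_id = r.agent_id. A NULL in a compared column never satisfies the condition.
Matched pairs: 7; unmatched l rows kept: 3.

(2, NULL); (5, NULL); (5, NULL); (7, 515); (7, 702); (7, NULL); (8, 323); (8, 323); (8, 646); (8, 646)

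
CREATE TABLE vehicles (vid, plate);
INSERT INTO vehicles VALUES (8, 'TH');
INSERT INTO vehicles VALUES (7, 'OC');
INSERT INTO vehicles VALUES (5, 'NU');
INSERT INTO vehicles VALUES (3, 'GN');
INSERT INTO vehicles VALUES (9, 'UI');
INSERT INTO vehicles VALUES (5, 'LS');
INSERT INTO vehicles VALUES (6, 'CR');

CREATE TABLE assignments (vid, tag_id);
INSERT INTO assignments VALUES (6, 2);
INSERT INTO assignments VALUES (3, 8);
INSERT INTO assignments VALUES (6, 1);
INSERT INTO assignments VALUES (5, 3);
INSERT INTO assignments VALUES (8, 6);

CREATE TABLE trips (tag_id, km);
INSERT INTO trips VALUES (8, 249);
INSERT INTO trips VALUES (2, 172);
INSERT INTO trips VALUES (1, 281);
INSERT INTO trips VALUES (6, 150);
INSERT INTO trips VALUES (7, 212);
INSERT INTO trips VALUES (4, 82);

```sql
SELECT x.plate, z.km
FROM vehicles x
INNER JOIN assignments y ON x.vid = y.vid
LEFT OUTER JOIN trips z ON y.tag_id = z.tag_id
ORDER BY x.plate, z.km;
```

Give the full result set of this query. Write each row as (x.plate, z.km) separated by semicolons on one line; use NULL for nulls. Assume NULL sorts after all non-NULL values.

(CR, 172); (CR, 281); (GN, 249); (LS, NULL); (NU, NULL); (TH, 150)

Evaluate left to right. First `vehicles x INNER JOIN assignments y` on vid: 6 row(s).
Then LEFT JOIN `trips z` on tag_id: each of those 6 rows is kept; rows whose y.tag_id has no match in z get NULL for z's columns.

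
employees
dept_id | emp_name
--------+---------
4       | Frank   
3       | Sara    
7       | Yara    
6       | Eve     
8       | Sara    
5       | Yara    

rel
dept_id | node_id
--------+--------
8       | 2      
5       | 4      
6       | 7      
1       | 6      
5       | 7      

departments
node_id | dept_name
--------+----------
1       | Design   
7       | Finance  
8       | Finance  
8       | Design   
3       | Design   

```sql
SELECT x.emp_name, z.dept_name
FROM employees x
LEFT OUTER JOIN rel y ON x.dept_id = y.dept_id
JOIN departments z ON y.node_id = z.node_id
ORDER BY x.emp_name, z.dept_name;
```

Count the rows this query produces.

2

Joins associate left-to-right: employees LEFT JOIN rel on dept_id gives 7 intermediate row(s).
Then INNER JOIN `departments z` on node_id: keep only rows whose y.node_id appears in z.
Result: 2 row(s).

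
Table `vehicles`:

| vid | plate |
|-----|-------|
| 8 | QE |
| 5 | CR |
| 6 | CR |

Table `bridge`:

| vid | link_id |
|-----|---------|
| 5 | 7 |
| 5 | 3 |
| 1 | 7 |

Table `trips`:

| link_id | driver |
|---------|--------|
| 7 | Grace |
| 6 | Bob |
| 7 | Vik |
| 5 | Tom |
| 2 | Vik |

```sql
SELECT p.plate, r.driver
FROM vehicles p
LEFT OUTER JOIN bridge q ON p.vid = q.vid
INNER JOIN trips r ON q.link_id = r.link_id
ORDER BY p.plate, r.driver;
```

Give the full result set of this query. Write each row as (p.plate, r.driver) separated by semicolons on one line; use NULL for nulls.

Evaluate left to right. First `vehicles p LEFT JOIN bridge q` on vid: 4 row(s).
Then INNER JOIN `trips r` on link_id: keep only rows whose q.link_id appears in r.

(CR, Grace); (CR, Vik)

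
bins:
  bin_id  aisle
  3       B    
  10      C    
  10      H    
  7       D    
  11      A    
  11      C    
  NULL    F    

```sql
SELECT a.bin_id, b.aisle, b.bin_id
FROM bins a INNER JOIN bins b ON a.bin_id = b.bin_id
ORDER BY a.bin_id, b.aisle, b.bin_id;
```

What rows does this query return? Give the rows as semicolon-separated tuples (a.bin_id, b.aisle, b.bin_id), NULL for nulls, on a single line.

(3, B, 3); (7, D, 7); (10, C, 10); (10, C, 10); (10, H, 10); (10, H, 10); (11, A, 11); (11, A, 11); (11, C, 11); (11, C, 11)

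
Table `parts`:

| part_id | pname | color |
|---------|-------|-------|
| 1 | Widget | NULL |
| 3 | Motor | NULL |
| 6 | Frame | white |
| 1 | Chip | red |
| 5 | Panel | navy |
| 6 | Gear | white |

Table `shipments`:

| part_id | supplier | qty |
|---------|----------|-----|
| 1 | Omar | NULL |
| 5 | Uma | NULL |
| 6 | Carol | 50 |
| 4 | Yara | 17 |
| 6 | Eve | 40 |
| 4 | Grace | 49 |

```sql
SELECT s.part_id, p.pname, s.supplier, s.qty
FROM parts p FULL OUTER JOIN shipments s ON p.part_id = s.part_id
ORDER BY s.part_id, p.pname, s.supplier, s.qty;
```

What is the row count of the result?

10

FULL OUTER JOIN keeps every row from both sides; unmatched rows get NULL for the other side's columns.
Matching on p.part_id = s.part_id.
- p row (part_id=1): matches 1 s row(s) → 1 output row(s).
- p row (part_id=3): no match → kept, s columns NULL.
- p row (part_id=6): matches 2 s row(s) → 2 output row(s).
- p row (part_id=1): matches 1 s row(s) → 1 output row(s).
- p row (part_id=5): matches 1 s row(s) → 1 output row(s).
- p row (part_id=6): matches 2 s row(s) → 2 output row(s).
- plus 2 unmatched s row(s), each kept with NULL p columns.
Total: 7 matched + 3 padded = 10 rows.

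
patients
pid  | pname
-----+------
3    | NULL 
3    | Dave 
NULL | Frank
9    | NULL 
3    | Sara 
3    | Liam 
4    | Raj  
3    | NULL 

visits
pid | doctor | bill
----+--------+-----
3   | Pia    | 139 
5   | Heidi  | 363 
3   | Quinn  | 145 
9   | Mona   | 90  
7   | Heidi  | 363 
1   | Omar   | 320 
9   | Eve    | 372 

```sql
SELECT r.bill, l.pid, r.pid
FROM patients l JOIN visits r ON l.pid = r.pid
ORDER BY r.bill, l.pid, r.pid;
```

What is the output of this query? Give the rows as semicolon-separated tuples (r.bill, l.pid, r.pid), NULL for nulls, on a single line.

(90, 9, 9); (139, 3, 3); (139, 3, 3); (139, 3, 3); (139, 3, 3); (139, 3, 3); (145, 3, 3); (145, 3, 3); (145, 3, 3); (145, 3, 3); (145, 3, 3); (372, 9, 9)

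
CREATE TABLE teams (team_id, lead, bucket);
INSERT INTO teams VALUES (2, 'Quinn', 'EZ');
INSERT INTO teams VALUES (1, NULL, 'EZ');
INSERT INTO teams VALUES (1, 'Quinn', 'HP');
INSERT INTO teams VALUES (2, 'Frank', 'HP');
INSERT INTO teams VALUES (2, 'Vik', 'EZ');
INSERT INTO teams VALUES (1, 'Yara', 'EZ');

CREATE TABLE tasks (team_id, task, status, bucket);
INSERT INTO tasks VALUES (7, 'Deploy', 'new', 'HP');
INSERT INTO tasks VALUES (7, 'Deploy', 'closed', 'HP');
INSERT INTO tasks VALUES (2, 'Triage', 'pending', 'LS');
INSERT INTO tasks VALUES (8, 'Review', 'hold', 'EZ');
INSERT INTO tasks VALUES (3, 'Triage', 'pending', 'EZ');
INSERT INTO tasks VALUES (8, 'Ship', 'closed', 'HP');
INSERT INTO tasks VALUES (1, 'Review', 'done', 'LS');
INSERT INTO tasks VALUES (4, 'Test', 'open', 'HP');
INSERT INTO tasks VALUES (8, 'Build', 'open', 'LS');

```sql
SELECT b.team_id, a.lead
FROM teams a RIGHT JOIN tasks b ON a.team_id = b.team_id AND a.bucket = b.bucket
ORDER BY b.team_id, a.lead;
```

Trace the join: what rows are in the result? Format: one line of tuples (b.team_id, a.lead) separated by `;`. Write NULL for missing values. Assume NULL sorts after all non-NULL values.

(1, NULL); (2, NULL); (3, NULL); (4, NULL); (7, NULL); (7, NULL); (8, NULL); (8, NULL); (8, NULL)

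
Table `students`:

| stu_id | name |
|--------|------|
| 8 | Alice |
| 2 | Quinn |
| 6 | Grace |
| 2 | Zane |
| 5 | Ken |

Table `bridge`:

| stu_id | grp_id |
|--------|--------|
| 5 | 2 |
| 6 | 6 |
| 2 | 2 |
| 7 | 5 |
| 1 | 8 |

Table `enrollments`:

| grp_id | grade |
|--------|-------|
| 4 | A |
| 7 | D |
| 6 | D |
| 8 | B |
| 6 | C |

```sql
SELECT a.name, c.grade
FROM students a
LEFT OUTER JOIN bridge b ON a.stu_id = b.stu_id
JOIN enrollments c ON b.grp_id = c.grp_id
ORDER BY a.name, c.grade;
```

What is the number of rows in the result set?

Evaluate left to right. First `students a LEFT JOIN bridge b` on stu_id: 5 row(s).
Then INNER JOIN `enrollments c` on grp_id: keep only rows whose b.grp_id appears in c.
Result: 2 row(s).

2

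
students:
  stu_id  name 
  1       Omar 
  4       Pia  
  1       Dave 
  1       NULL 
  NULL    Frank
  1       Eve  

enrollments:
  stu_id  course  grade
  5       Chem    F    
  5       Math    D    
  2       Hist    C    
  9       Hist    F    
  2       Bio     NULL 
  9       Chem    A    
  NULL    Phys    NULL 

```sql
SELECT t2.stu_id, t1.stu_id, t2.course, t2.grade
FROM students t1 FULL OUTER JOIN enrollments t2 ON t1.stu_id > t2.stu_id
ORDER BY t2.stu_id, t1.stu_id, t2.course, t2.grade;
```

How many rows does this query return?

12

FULL OUTER JOIN keeps every row from both sides; unmatched rows get NULL for the other side's columns.
Matching on t1.stu_id > t2.stu_id. A NULL in a compared column never satisfies the condition.
- stu_id=1: no t2 row matches, row kept with t2 columns NULL.
- stu_id=4: 2 matching t2 row(s), so 2 row(s) emitted.
- stu_id=1: no t2 row matches, row kept with t2 columns NULL.
- stu_id=1: no t2 row matches, row kept with t2 columns NULL.
- stu_id=NULL: no t2 row matches, row kept with t2 columns NULL.
- stu_id=1: no t2 row matches, row kept with t2 columns NULL.
- 5 row(s) from t2 found no t1 partner → padded with NULL.
Total: 2 matched + 10 padded = 12 rows.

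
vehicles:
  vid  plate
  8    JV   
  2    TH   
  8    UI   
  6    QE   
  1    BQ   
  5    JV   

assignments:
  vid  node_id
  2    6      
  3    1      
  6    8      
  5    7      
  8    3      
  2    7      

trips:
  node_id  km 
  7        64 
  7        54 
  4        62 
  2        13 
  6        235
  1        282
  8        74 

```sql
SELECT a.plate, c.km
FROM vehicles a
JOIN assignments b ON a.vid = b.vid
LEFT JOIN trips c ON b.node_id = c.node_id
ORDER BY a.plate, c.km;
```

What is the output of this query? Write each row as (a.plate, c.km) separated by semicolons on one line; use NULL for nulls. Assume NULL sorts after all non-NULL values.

Evaluate left to right. First `vehicles a INNER JOIN assignments b` on vid: 6 row(s).
Then LEFT JOIN `trips c` on node_id: each of those 6 rows is kept; rows whose b.node_id has no match in c get NULL for c's columns.

(JV, 54); (JV, 64); (JV, NULL); (QE, 74); (TH, 54); (TH, 64); (TH, 235); (UI, NULL)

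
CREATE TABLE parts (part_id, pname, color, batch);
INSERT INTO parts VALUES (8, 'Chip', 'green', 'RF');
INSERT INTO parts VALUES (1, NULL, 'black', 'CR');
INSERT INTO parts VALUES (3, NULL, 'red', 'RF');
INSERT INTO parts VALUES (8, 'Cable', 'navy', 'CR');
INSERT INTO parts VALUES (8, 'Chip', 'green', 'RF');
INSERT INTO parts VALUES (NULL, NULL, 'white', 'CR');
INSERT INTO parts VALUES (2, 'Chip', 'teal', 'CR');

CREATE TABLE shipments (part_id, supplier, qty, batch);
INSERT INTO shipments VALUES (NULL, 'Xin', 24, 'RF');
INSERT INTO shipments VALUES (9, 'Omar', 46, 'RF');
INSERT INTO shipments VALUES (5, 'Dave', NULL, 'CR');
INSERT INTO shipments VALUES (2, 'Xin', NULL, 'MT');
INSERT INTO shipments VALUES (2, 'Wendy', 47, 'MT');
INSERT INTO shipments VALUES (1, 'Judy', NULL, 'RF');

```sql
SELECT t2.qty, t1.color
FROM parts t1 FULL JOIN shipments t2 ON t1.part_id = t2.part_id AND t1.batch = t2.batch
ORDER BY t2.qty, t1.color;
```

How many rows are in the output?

FULL OUTER JOIN keeps every row from both sides; unmatched rows get NULL for the other side's columns.
Matching on t1.part_id = t2.part_id AND t1.batch = t2.batch. A NULL in a compared column never satisfies the condition.
- t1 (part_id=8, batch=RF) has no partner → padded with NULL.
- t1 (part_id=1, batch=CR) has no partner → padded with NULL.
- t1 (part_id=3, batch=RF) has no partner → padded with NULL.
- t1 (part_id=8, batch=CR) has no partner → padded with NULL.
- t1 (part_id=8, batch=RF) has no partner → padded with NULL.
- t1 (part_id=NULL, batch=CR) has no partner → padded with NULL.
- t1 (part_id=2, batch=CR) has no partner → padded with NULL.
- 6 row(s) from t2 found no t1 partner → padded with NULL.
Total: 0 matched + 13 padded = 13 rows.

13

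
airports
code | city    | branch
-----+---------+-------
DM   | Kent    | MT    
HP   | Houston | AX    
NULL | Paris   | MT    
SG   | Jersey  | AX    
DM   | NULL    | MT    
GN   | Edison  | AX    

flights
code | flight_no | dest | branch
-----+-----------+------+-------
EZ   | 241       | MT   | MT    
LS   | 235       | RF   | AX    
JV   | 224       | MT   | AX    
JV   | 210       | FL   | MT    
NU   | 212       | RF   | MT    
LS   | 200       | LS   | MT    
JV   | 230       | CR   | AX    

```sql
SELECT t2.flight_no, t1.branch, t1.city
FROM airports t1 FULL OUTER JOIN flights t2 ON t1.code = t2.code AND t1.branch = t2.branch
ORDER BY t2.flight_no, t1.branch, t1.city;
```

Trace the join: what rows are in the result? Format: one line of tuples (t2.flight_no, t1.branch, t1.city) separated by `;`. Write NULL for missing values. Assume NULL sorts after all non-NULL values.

FULL OUTER JOIN keeps every row from both sides; unmatched rows get NULL for the other side's columns.
Matching on t1.code = t2.code AND t1.branch = t2.branch. A NULL in a compared column never satisfies the condition.
- t1[0] code=DM, branch=MT → no match; kept with NULLs on the t2 side.
- t1[1] code=HP, branch=AX → no match; kept with NULLs on the t2 side.
- t1[2] code=NULL, branch=MT → no match; kept with NULLs on the t2 side.
- t1[3] code=SG, branch=AX → no match; kept with NULLs on the t2 side.
- t1[4] code=DM, branch=MT → no match; kept with NULLs on the t2 side.
- t1[5] code=GN, branch=AX → no match; kept with NULLs on the t2 side.
- plus 7 unmatched t2 row(s), each kept with NULL t1 columns.

(200, NULL, NULL); (210, NULL, NULL); (212, NULL, NULL); (224, NULL, NULL); (230, NULL, NULL); (235, NULL, NULL); (241, NULL, NULL); (NULL, AX, Edison); (NULL, AX, Houston); (NULL, AX, Jersey); (NULL, MT, Kent); (NULL, MT, Paris); (NULL, MT, NULL)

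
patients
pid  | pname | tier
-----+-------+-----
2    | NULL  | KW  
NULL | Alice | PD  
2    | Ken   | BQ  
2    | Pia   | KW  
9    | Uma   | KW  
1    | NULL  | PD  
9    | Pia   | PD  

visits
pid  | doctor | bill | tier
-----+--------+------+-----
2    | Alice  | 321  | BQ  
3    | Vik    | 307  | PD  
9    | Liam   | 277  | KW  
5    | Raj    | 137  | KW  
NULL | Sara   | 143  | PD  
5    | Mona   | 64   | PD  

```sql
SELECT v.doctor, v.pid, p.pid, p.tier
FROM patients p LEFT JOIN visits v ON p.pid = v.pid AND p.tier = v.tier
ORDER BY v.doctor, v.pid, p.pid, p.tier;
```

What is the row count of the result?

7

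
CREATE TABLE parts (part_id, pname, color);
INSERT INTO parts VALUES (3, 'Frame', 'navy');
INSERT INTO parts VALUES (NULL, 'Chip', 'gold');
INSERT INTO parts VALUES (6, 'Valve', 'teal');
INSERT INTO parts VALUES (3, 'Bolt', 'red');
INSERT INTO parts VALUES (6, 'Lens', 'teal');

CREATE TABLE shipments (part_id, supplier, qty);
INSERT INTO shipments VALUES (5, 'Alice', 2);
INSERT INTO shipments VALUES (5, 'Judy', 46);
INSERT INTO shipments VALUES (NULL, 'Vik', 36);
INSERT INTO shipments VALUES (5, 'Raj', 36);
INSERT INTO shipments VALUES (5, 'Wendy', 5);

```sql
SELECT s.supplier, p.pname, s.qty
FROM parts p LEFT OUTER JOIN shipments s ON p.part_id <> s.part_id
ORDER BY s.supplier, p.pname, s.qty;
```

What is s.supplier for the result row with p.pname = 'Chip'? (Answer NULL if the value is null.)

NULL

LEFT JOIN keeps every row from `parts`; unmatched rows get NULL for `shipments`'s columns.
Matching on p.part_id <> s.part_id. A NULL in a compared column never satisfies the condition.
- p (part_id=3) pairs with 4 row(s) of s.
- p (part_id=NULL) has no partner → padded with NULL.
- p (part_id=6) pairs with 4 row(s) of s.
- p (part_id=3) pairs with 4 row(s) of s.
- p (part_id=6) pairs with 4 row(s) of s.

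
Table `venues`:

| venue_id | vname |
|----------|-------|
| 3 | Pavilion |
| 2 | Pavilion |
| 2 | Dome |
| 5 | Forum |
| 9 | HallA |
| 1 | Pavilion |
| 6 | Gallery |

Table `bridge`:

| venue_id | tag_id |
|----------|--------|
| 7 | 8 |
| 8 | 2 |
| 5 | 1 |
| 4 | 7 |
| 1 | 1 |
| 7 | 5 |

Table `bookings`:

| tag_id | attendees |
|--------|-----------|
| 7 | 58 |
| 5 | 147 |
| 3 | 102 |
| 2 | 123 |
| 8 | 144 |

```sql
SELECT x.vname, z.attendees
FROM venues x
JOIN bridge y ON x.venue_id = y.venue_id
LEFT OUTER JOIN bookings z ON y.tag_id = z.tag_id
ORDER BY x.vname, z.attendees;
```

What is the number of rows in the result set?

2

Evaluate left to right. First `venues x INNER JOIN bridge y` on venue_id: 2 row(s).
Then LEFT JOIN `bookings z` on tag_id: each of those 2 rows is kept; rows whose y.tag_id has no match in z get NULL for z's columns.
Result: 2 row(s).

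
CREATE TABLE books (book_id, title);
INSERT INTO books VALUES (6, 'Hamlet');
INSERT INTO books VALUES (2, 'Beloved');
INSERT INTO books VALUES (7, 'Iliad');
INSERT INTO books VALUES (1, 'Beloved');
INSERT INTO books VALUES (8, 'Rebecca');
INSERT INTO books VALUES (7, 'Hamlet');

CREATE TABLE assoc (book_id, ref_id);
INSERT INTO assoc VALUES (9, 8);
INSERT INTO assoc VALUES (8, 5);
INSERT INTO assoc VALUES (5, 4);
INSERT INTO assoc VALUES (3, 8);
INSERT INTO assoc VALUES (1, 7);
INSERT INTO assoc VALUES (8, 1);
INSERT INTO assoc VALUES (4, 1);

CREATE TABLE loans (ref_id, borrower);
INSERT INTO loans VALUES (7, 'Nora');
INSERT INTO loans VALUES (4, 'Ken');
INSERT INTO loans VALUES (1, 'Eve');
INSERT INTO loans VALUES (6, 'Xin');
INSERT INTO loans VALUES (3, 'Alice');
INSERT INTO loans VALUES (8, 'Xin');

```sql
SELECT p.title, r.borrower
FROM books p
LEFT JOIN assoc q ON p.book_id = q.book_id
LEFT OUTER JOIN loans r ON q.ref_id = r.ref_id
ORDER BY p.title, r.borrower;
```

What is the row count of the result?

7

Joins associate left-to-right: books LEFT JOIN assoc on book_id gives 7 intermediate row(s).
Then LEFT JOIN `loans r` on ref_id: each of those 7 rows is kept; rows whose q.ref_id has no match in r get NULL for r's columns.
Result: 7 row(s).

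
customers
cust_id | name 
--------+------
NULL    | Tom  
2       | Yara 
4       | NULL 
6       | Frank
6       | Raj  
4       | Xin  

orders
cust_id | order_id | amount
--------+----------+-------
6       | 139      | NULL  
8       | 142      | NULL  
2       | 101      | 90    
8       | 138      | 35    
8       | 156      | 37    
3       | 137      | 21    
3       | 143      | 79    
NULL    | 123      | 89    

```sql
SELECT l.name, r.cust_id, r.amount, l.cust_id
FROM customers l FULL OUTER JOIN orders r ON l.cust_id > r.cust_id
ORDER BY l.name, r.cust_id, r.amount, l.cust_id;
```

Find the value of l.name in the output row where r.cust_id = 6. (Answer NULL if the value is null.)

FULL OUTER JOIN keeps every row from both sides; unmatched rows get NULL for the other side's columns.
Matching on l.cust_id > r.cust_id. A NULL in a compared column never satisfies the condition.
- l[0] cust_id=NULL → no match; kept with NULLs on the r side.
- l[1] cust_id=2 → no match; kept with NULLs on the r side.
- l[2] cust_id=4 → 3 match(es) in r → 3 row(s).
- l[3] cust_id=6 → 3 match(es) in r → 3 row(s).
- l[4] cust_id=6 → 3 match(es) in r → 3 row(s).
- l[5] cust_id=4 → 3 match(es) in r → 3 row(s).
- 5 row(s) from r found no l partner → padded with NULL.

NULL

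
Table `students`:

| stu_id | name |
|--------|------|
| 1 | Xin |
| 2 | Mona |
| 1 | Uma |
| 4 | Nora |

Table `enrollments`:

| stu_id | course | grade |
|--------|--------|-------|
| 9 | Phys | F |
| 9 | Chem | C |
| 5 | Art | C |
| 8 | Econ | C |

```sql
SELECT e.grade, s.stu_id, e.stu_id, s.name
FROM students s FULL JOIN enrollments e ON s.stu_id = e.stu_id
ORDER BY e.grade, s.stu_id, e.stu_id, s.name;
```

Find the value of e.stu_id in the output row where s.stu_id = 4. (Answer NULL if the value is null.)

FULL OUTER JOIN keeps every row from both sides; unmatched rows get NULL for the other side's columns.
Matching on s.stu_id = e.stu_id.
- s (stu_id=1) has no partner → padded with NULL.
- s (stu_id=2) has no partner → padded with NULL.
- s (stu_id=1) has no partner → padded with NULL.
- s (stu_id=4) has no partner → padded with NULL.
- 4 e row(s) had no s match → kept, s columns NULL.

NULL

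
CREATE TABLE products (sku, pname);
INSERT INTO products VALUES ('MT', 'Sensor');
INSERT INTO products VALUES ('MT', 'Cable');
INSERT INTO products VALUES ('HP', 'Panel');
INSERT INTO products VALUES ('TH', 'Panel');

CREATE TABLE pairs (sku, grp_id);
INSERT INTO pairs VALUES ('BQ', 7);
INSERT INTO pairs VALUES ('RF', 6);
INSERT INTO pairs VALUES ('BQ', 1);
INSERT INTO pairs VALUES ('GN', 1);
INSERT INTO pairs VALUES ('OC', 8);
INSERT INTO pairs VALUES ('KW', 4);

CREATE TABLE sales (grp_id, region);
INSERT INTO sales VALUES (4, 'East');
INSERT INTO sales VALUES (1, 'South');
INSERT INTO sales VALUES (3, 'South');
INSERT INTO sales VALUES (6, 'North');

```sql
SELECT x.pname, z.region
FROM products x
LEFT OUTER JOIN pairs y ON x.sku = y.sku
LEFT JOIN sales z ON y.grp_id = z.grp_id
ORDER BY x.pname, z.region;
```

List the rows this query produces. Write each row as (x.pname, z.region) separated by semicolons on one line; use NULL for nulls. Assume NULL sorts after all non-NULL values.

Evaluate left to right. First `products x LEFT JOIN pairs y` on sku: 4 row(s).
Then LEFT JOIN `sales z` on grp_id: each of those 4 rows is kept; rows whose y.grp_id has no match in z get NULL for z's columns.

(Cable, NULL); (Panel, NULL); (Panel, NULL); (Sensor, NULL)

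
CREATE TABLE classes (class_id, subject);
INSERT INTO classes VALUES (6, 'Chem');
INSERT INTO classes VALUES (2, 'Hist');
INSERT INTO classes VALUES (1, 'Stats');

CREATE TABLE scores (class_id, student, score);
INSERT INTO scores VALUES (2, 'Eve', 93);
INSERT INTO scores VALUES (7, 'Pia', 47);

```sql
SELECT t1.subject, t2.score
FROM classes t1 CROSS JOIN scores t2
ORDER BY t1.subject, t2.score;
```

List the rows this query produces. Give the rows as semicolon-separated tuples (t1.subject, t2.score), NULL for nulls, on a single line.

CROSS JOIN pairs every row of `classes` with every row of `scores`: 3 × 2 = 6 rows.
After projecting and ordering:
t1.subject | t2.score
Chem | 47
Chem | 93
Hist | 47
Hist | 93
Stats | 47
Stats | 93

(Chem, 47); (Chem, 93); (Hist, 47); (Hist, 93); (Stats, 47); (Stats, 93)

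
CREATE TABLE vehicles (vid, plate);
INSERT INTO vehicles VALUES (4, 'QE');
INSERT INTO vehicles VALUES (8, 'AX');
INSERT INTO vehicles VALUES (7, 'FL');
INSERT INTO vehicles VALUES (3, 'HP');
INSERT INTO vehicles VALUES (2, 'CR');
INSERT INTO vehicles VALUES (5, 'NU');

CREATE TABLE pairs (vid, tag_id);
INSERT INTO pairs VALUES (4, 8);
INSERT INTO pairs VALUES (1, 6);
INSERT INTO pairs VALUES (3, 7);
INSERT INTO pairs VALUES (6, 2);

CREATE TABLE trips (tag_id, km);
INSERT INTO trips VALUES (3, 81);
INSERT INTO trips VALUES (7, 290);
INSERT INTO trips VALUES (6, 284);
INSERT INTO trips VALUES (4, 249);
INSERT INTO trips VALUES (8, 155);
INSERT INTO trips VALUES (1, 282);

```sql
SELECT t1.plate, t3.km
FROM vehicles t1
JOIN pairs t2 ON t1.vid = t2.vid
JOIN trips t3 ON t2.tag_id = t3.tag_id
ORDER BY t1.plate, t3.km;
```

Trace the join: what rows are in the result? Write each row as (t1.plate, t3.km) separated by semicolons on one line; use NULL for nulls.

Step 1 — t1 INNER JOIN t2 on vid → 2 row(s).
Then INNER JOIN `trips t3` on tag_id: keep only rows whose t2.tag_id appears in t3.

(HP, 290); (QE, 155)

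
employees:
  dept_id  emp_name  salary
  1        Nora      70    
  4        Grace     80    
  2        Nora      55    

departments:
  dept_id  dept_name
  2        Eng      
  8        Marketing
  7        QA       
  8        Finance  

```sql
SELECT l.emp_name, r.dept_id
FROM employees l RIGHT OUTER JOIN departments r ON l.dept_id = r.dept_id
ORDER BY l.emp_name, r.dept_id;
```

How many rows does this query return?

4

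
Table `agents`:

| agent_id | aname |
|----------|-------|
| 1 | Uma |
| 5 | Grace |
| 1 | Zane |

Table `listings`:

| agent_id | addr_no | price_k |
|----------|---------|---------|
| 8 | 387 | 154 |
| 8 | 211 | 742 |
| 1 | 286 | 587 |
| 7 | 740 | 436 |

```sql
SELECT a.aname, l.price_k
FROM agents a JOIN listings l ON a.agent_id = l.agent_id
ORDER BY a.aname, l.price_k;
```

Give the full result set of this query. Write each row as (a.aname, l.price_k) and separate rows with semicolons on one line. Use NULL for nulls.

INNER JOIN keeps only pairs where the ON condition holds.
Matching on a.agent_id = l.agent_id.
- a row (agent_id=1): matches 1 l row(s) → 1 output row(s).
- a row (agent_id=5): no match → dropped.
- a row (agent_id=1): matches 1 l row(s) → 1 output row(s).
After projecting and ordering:
a.aname | l.price_k
Uma | 587
Zane | 587

(Uma, 587); (Zane, 587)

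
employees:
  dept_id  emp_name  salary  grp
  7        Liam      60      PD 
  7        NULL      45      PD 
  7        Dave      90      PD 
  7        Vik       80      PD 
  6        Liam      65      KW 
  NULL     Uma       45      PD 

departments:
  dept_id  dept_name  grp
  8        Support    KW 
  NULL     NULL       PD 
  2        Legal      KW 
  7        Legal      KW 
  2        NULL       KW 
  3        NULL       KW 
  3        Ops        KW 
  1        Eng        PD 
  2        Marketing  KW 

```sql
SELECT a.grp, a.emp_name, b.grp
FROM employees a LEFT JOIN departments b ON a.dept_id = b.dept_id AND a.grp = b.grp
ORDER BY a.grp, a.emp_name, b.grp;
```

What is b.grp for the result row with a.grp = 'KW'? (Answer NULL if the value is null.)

NULL

LEFT JOIN keeps every row from `employees`; unmatched rows get NULL for `departments`'s columns.
Matching on a.dept_id = b.dept_id AND a.grp = b.grp. A NULL in a compared column never satisfies the condition.
Matched pairs: 0; unmatched a rows kept: 6.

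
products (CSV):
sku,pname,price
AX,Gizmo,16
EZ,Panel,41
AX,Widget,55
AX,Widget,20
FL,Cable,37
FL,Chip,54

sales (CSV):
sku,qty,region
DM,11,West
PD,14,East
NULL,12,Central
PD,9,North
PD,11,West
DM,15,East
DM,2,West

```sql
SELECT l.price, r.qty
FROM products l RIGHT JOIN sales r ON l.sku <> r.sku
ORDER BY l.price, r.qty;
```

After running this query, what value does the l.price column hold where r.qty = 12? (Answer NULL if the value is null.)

RIGHT JOIN keeps every row from `sales`; unmatched rows get NULL for `products`'s columns.
Matching on l.sku <> r.sku. A NULL in a compared column never satisfies the condition.
- l[0] sku=AX → 6 match(es) in r → 6 row(s).
- l[1] sku=EZ → 6 match(es) in r → 6 row(s).
- l[2] sku=AX → 6 match(es) in r → 6 row(s).
- l[3] sku=AX → 6 match(es) in r → 6 row(s).
- l[4] sku=FL → 6 match(es) in r → 6 row(s).
- l[5] sku=FL → 6 match(es) in r → 6 row(s).
- 1 row(s) from r found no l partner → padded with NULL.

NULL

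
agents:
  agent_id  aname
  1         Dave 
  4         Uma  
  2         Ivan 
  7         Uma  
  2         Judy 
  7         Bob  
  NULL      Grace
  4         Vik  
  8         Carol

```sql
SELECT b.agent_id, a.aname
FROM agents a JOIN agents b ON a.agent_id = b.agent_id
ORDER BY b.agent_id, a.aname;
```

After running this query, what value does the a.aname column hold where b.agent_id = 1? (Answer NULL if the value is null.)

Dave

INNER JOIN keeps only pairs where the ON condition holds.
Matching on a.agent_id = b.agent_id. A NULL in a compared column never satisfies the condition.
- a (agent_id=1) pairs with 1 row(s) of b.
- a (agent_id=4) pairs with 2 row(s) of b.
- a (agent_id=2) pairs with 2 row(s) of b.
- a (agent_id=7) pairs with 2 row(s) of b.
- a (agent_id=2) pairs with 2 row(s) of b.
- a (agent_id=7) pairs with 2 row(s) of b.
- a (agent_id=NULL) has no partner → excluded.
- a (agent_id=4) pairs with 2 row(s) of b.
- a (agent_id=8) pairs with 1 row(s) of b.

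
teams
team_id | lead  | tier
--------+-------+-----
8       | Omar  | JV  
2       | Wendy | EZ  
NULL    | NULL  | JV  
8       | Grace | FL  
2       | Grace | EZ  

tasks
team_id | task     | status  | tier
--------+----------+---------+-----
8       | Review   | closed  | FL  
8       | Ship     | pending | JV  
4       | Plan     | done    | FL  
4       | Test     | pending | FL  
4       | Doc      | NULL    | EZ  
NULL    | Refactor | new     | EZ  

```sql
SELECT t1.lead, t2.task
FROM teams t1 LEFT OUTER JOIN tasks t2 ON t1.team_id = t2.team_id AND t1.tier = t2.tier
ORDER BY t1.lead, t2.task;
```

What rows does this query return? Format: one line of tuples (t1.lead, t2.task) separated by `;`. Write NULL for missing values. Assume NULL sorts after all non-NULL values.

(Grace, Review); (Grace, NULL); (Omar, Ship); (Wendy, NULL); (NULL, NULL)

LEFT JOIN keeps every row from `teams`; unmatched rows get NULL for `tasks`'s columns.
Matching on t1.team_id = t2.team_id AND t1.tier = t2.tier. A NULL in a compared column never satisfies the condition.
Matched pairs: 2; unmatched t1 rows kept: 3.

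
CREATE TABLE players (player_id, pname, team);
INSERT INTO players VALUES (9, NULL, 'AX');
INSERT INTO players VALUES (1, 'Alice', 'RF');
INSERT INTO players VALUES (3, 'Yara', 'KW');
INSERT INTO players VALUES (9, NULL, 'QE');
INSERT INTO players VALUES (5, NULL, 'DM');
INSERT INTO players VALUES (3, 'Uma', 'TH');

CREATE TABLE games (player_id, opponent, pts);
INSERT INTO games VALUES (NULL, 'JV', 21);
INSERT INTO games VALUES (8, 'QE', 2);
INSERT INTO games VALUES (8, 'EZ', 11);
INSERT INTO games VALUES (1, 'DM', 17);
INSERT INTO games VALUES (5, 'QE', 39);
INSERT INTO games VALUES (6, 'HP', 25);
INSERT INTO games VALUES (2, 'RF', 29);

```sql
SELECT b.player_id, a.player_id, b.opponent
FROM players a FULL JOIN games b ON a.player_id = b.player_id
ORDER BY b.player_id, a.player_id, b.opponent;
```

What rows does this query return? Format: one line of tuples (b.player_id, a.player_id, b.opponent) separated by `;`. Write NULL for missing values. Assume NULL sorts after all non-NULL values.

(1, 1, DM); (2, NULL, RF); (5, 5, QE); (6, NULL, HP); (8, NULL, EZ); (8, NULL, QE); (NULL, 3, NULL); (NULL, 3, NULL); (NULL, 9, NULL); (NULL, 9, NULL); (NULL, NULL, JV)

FULL OUTER JOIN keeps every row from both sides; unmatched rows get NULL for the other side's columns.
Matching on a.player_id = b.player_id. A NULL in a compared column never satisfies the condition.
- a[0] player_id=9 → no match; kept with NULLs on the b side.
- a[1] player_id=1 → 1 match(es) in b → 1 row(s).
- a[2] player_id=3 → no match; kept with NULLs on the b side.
- a[3] player_id=9 → no match; kept with NULLs on the b side.
- a[4] player_id=5 → 1 match(es) in b → 1 row(s).
- a[5] player_id=3 → no match; kept with NULLs on the b side.
- plus 5 unmatched b row(s), each kept with NULL a columns.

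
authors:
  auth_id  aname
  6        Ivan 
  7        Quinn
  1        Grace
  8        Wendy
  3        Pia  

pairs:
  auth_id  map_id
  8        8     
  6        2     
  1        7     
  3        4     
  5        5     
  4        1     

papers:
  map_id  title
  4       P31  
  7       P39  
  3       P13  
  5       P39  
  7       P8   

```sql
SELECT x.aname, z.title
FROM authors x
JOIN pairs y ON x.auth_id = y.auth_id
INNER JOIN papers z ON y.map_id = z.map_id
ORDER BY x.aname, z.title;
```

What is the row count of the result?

3

Joins associate left-to-right: authors INNER JOIN pairs on auth_id gives 4 intermediate row(s).
Then INNER JOIN `papers z` on map_id: keep only rows whose y.map_id appears in z.
Result: 3 row(s).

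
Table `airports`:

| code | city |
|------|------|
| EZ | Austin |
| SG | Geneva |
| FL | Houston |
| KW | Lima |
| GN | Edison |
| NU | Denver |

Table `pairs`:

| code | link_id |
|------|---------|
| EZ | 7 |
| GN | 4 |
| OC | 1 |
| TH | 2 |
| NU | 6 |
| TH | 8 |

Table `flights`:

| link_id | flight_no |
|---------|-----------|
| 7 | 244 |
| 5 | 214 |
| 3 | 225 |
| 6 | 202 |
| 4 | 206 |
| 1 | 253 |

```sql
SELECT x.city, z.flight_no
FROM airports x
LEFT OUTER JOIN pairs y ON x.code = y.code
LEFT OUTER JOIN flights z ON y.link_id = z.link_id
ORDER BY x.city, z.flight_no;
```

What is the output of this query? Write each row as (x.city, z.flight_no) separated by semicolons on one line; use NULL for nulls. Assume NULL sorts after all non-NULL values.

(Austin, 244); (Denver, 202); (Edison, 206); (Geneva, NULL); (Houston, NULL); (Lima, NULL)

Joins associate left-to-right: airports LEFT JOIN pairs on code gives 6 intermediate row(s).
Then LEFT JOIN `flights z` on link_id: each of those 6 rows is kept; rows whose y.link_id has no match in z get NULL for z's columns.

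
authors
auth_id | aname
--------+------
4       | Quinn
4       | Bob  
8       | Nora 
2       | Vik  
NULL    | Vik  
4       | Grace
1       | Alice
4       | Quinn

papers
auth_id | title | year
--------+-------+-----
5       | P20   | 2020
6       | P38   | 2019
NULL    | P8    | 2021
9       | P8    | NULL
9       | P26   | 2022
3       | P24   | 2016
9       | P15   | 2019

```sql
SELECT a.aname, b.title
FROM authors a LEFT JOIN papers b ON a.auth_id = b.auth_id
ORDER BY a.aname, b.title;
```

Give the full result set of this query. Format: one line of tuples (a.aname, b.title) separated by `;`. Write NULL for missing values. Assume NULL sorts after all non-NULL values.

(Alice, NULL); (Bob, NULL); (Grace, NULL); (Nora, NULL); (Quinn, NULL); (Quinn, NULL); (Vik, NULL); (Vik, NULL)

LEFT JOIN keeps every row from `authors`; unmatched rows get NULL for `papers`'s columns.
Matching on a.auth_id = b.auth_id. A NULL in a compared column never satisfies the condition.
- a[0] auth_id=4 → no match; kept with NULLs on the b side.
- a[1] auth_id=4 → no match; kept with NULLs on the b side.
- a[2] auth_id=8 → no match; kept with NULLs on the b side.
- a[3] auth_id=2 → no match; kept with NULLs on the b side.
- a[4] auth_id=NULL → no match; kept with NULLs on the b side.
- a[5] auth_id=4 → no match; kept with NULLs on the b side.
- a[6] auth_id=1 → no match; kept with NULLs on the b side.
- a[7] auth_id=4 → no match; kept with NULLs on the b side.
After projecting and ordering:
a.aname | b.title
Alice | NULL
Bob | NULL
Grace | NULL
Nora | NULL
Quinn | NULL
Quinn | NULL
Vik | NULL
Vik | NULL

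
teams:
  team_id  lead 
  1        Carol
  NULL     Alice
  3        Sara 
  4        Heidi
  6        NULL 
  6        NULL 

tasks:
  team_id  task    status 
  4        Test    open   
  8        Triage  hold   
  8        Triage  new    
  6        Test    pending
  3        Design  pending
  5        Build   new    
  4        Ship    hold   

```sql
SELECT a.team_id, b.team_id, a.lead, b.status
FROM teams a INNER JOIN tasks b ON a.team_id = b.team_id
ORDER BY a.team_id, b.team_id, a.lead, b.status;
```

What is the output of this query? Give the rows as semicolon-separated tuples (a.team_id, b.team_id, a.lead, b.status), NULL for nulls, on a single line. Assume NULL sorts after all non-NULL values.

(3, 3, Sara, pending); (4, 4, Heidi, hold); (4, 4, Heidi, open); (6, 6, NULL, pending); (6, 6, NULL, pending)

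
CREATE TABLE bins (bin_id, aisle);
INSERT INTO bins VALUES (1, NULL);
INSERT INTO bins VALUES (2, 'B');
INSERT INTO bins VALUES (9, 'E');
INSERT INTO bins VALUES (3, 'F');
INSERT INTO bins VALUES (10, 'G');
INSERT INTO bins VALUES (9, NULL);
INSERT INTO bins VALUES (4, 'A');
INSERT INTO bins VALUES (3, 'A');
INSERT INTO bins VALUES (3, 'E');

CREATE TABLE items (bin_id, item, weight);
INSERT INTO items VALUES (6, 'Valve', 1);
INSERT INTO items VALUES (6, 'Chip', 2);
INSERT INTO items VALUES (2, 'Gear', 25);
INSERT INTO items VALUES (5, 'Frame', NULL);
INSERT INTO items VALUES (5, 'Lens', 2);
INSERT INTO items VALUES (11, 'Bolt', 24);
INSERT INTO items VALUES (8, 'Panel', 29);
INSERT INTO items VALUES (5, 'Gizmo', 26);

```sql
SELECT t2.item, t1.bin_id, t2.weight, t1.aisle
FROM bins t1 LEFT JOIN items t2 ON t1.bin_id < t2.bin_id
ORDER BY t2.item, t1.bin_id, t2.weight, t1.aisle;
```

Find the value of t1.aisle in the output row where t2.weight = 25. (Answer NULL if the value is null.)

LEFT JOIN keeps every row from `bins`; unmatched rows get NULL for `items`'s columns.
Matching on t1.bin_id < t2.bin_id.
- t1 row (bin_id=1): matches 8 t2 row(s) → 8 output row(s).
- t1 row (bin_id=2): matches 7 t2 row(s) → 7 output row(s).
- t1 row (bin_id=9): matches 1 t2 row(s) → 1 output row(s).
- t1 row (bin_id=3): matches 7 t2 row(s) → 7 output row(s).
- t1 row (bin_id=10): matches 1 t2 row(s) → 1 output row(s).
- t1 row (bin_id=9): matches 1 t2 row(s) → 1 output row(s).
- t1 row (bin_id=4): matches 7 t2 row(s) → 7 output row(s).
- t1 row (bin_id=3): matches 7 t2 row(s) → 7 output row(s).
- t1 row (bin_id=3): matches 7 t2 row(s) → 7 output row(s).

NULL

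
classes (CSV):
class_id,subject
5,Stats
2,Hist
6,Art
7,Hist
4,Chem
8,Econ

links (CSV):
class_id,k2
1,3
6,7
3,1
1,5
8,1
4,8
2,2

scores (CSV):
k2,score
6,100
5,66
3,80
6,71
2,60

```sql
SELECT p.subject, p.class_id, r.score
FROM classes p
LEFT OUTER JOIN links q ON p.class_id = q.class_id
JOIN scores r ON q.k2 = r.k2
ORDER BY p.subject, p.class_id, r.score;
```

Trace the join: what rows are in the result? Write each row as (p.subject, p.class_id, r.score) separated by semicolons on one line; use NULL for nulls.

Joins associate left-to-right: classes LEFT JOIN links on class_id gives 6 intermediate row(s).
Then INNER JOIN `scores r` on k2: keep only rows whose q.k2 appears in r.

(Hist, 2, 60)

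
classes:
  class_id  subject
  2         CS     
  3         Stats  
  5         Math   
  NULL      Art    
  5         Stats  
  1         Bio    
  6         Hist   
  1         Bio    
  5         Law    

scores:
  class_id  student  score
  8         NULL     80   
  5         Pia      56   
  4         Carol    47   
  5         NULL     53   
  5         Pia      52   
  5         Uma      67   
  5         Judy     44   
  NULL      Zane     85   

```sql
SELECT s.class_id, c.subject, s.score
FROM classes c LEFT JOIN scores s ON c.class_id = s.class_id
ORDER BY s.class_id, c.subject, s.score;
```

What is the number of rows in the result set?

21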